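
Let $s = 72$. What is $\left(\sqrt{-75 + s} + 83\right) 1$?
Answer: $83 + i \sqrt{3} \approx 83.0 + 1.732 i$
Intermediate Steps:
$\left(\sqrt{-75 + s} + 83\right) 1 = \left(\sqrt{-75 + 72} + 83\right) 1 = \left(\sqrt{-3} + 83\right) 1 = \left(i \sqrt{3} + 83\right) 1 = \left(83 + i \sqrt{3}\right) 1 = 83 + i \sqrt{3}$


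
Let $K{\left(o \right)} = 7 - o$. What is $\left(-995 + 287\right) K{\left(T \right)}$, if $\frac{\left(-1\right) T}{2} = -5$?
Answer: $2124$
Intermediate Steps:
$T = 10$ ($T = \left(-2\right) \left(-5\right) = 10$)
$\left(-995 + 287\right) K{\left(T \right)} = \left(-995 + 287\right) \left(7 - 10\right) = - 708 \left(7 - 10\right) = \left(-708\right) \left(-3\right) = 2124$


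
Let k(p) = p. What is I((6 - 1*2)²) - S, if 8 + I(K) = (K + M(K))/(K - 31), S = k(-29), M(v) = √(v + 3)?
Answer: 299/15 - √19/15 ≈ 19.643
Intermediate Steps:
M(v) = √(3 + v)
S = -29
I(K) = -8 + (K + √(3 + K))/(-31 + K) (I(K) = -8 + (K + √(3 + K))/(K - 31) = -8 + (K + √(3 + K))/(-31 + K))
I((6 - 1*2)²) - S = (248 + √(3 + (6 - 1*2)²) - 7*(6 - 1*2)²)/(-31 + (6 - 1*2)²) - 1*(-29) = (248 + √(3 + (6 - 2)²) - 7*(6 - 2)²)/(-31 + (6 - 2)²) + 29 = (248 + √(3 + 4²) - 7*4²)/(-31 + 4²) + 29 = (248 + √(3 + 16) - 7*16)/(-31 + 16) + 29 = (248 + √19 - 112)/(-15) + 29 = -(136 + √19)/15 + 29 = (-136/15 - √19/15) + 29 = 299/15 - √19/15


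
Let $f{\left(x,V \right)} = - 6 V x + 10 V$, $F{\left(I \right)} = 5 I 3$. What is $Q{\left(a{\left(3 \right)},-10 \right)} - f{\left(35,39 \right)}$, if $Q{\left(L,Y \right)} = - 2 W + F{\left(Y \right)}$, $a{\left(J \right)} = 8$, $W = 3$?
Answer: $7644$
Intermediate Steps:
$F{\left(I \right)} = 15 I$
$f{\left(x,V \right)} = 10 V - 6 V x$ ($f{\left(x,V \right)} = - 6 V x + 10 V = 10 V - 6 V x$)
$Q{\left(L,Y \right)} = -6 + 15 Y$ ($Q{\left(L,Y \right)} = \left(-2\right) 3 + 15 Y = -6 + 15 Y$)
$Q{\left(a{\left(3 \right)},-10 \right)} - f{\left(35,39 \right)} = \left(-6 + 15 \left(-10\right)\right) - 2 \cdot 39 \left(5 - 105\right) = \left(-6 - 150\right) - 2 \cdot 39 \left(5 - 105\right) = -156 - 2 \cdot 39 \left(-100\right) = -156 - -7800 = -156 + 7800 = 7644$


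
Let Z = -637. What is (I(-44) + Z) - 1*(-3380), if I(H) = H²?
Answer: 4679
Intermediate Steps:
(I(-44) + Z) - 1*(-3380) = ((-44)² - 637) - 1*(-3380) = (1936 - 637) + 3380 = 1299 + 3380 = 4679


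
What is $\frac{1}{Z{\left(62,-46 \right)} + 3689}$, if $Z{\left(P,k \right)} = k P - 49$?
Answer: $\frac{1}{788} \approx 0.001269$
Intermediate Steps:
$Z{\left(P,k \right)} = -49 + P k$ ($Z{\left(P,k \right)} = P k - 49 = -49 + P k$)
$\frac{1}{Z{\left(62,-46 \right)} + 3689} = \frac{1}{\left(-49 + 62 \left(-46\right)\right) + 3689} = \frac{1}{\left(-49 - 2852\right) + 3689} = \frac{1}{-2901 + 3689} = \frac{1}{788}$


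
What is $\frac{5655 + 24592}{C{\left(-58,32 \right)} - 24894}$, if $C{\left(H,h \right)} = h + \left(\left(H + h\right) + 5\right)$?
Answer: $- \frac{203}{167} \approx -1.2156$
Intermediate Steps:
$C{\left(H,h \right)} = 5 + H + 2 h$ ($C{\left(H,h \right)} = h + \left(5 + H + h\right) = 5 + H + 2 h$)
$\frac{5655 + 24592}{C{\left(-58,32 \right)} - 24894} = \frac{5655 + 24592}{\left(5 - 58 + 2 \cdot 32\right) - 24894} = \frac{30247}{\left(5 - 58 + 64\right) - 24894} = \frac{30247}{11 - 24894} = \frac{30247}{-24883} = 30247 \left(- \frac{1}{24883}\right) = - \frac{203}{167}$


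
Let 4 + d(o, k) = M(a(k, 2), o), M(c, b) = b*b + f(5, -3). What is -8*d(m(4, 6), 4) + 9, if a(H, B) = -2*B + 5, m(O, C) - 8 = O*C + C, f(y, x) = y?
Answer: -11551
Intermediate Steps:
m(O, C) = 8 + C + C*O (m(O, C) = 8 + (O*C + C) = 8 + (C*O + C) = 8 + (C + C*O) = 8 + C + C*O)
a(H, B) = 5 - 2*B
M(c, b) = 5 + b² (M(c, b) = b*b + 5 = b² + 5 = 5 + b²)
d(o, k) = 1 + o² (d(o, k) = -4 + (5 + o²) = 1 + o²)
-8*d(m(4, 6), 4) + 9 = -8*(1 + (8 + 6 + 6*4)²) + 9 = -8*(1 + (8 + 6 + 24)²) + 9 = -8*(1 + 38²) + 9 = -8*(1 + 1444) + 9 = -8*1445 + 9 = -11560 + 9 = -11551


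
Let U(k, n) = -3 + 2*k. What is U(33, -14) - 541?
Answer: -478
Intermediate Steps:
U(33, -14) - 541 = (-3 + 2*33) - 541 = (-3 + 66) - 541 = 63 - 541 = -478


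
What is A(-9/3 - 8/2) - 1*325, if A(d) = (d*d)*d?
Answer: -668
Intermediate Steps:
A(d) = d³ (A(d) = d²*d = d³)
A(-9/3 - 8/2) - 1*325 = (-9/3 - 8/2)³ - 1*325 = (-9*⅓ - 8*½)³ - 325 = (-3 - 4)³ - 325 = (-7)³ - 325 = -343 - 325 = -668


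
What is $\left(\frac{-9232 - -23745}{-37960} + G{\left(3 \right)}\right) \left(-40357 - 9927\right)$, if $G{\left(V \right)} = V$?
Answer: $- \frac{96087889}{730} \approx -1.3163 \cdot 10^{5}$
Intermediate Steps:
$\left(\frac{-9232 - -23745}{-37960} + G{\left(3 \right)}\right) \left(-40357 - 9927\right) = \left(\frac{-9232 - -23745}{-37960} + 3\right) \left(-40357 - 9927\right) = \left(\left(-9232 + 23745\right) \left(- \frac{1}{37960}\right) + 3\right) \left(-50284\right) = \left(14513 \left(- \frac{1}{37960}\right) + 3\right) \left(-50284\right) = \left(- \frac{14513}{37960} + 3\right) \left(-50284\right) = \frac{99367}{37960} \left(-50284\right) = - \frac{96087889}{730}$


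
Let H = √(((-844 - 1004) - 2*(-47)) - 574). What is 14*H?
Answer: 28*I*√582 ≈ 675.49*I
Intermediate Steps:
H = 2*I*√582 (H = √((-1848 + 94) - 574) = √(-1754 - 574) = √(-2328) = 2*I*√582 ≈ 48.249*I)
14*H = 14*(2*I*√582) = 28*I*√582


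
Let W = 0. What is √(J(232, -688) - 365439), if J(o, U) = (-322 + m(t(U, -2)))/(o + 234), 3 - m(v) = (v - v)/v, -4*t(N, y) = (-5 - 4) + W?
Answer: I*√79357420138/466 ≈ 604.52*I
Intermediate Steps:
t(N, y) = 9/4 (t(N, y) = -((-5 - 4) + 0)/4 = -(-9 + 0)/4 = -¼*(-9) = 9/4)
m(v) = 3 (m(v) = 3 - (v - v)/v = 3 - 0/v = 3 - 1*0 = 3 + 0 = 3)
J(o, U) = -319/(234 + o) (J(o, U) = (-322 + 3)/(o + 234) = -319/(234 + o))
√(J(232, -688) - 365439) = √(-319/(234 + 232) - 365439) = √(-319/466 - 365439) = √(-170294893/466) = I*√79357420138/466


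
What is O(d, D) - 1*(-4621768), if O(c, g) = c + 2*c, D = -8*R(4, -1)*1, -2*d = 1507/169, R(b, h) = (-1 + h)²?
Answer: 1562153063/338 ≈ 4.6218e+6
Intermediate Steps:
d = -1507/338 (d = -1507/(2*169) = -½*1507/169 = -1507/338 ≈ -4.4586)
D = -32 (D = -8*(-1 - 1)²*1 = -8*(-2)²*1 = -8*4*1 = -32*1 = -32)
O(c, g) = 3*c
O(d, D) - 1*(-4621768) = 3*(-1507/338) - 1*(-4621768) = -4521/338 + 4621768 = 1562153063/338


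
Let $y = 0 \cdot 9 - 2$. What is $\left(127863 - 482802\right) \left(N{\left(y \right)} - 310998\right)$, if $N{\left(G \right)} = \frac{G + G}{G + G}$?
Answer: $110384964183$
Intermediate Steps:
$y = -2$ ($y = 0 - 2 = -2$)
$N{\left(G \right)} = 1$ ($N{\left(G \right)} = \frac{2 G}{2 G} = 2 G \frac{1}{2 G} = 1$)
$\left(127863 - 482802\right) \left(N{\left(y \right)} - 310998\right) = \left(127863 - 482802\right) \left(1 - 310998\right) = \left(-354939\right) \left(-310997\right) = 110384964183$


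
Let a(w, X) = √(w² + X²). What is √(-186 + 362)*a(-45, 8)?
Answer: 4*√22979 ≈ 606.35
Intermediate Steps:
a(w, X) = √(X² + w²)
√(-186 + 362)*a(-45, 8) = √(-186 + 362)*√(8² + (-45)²) = √176*√(64 + 2025) = (4*√11)*√2089 = 4*√22979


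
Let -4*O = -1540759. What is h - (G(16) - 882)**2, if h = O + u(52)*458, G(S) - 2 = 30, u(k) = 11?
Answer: -1329089/4 ≈ -3.3227e+5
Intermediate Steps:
O = 1540759/4 (O = -1/4*(-1540759) = 1540759/4 ≈ 3.8519e+5)
G(S) = 32 (G(S) = 2 + 30 = 32)
h = 1560911/4 (h = 1540759/4 + 11*458 = 1540759/4 + 5038 = 1560911/4 ≈ 3.9023e+5)
h - (G(16) - 882)**2 = 1560911/4 - (32 - 882)**2 = 1560911/4 - 1*(-850)**2 = 1560911/4 - 1*722500 = 1560911/4 - 722500 = -1329089/4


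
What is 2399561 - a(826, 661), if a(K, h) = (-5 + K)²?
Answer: 1725520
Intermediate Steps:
2399561 - a(826, 661) = 2399561 - (-5 + 826)² = 2399561 - 1*821² = 2399561 - 1*674041 = 2399561 - 674041 = 1725520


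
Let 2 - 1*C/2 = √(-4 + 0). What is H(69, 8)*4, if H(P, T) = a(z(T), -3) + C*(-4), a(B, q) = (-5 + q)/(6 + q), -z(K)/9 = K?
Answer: -224/3 + 64*I ≈ -74.667 + 64.0*I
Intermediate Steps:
z(K) = -9*K
a(B, q) = (-5 + q)/(6 + q)
C = 4 - 4*I (C = 4 - 2*√(-4 + 0) = 4 - 4*I ≈ 4.0 - 4.0*I)
H(P, T) = -56/3 + 16*I (H(P, T) = (-5 - 3)/(6 - 3) + (4 - 4*I)*(-4) = -8/3 + (-16 + 16*I) = -56/3 + 16*I)
H(69, 8)*4 = (-56/3 + 16*I)*4 = -224/3 + 64*I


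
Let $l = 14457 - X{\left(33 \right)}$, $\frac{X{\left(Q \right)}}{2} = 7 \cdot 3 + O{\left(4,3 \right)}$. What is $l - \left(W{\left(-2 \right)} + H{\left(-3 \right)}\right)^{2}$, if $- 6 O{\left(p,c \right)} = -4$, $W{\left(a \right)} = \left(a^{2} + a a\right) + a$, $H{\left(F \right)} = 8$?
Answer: $\frac{42653}{3} \approx 14218.0$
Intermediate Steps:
$W{\left(a \right)} = a + 2 a^{2}$ ($W{\left(a \right)} = \left(a^{2} + a^{2}\right) + a = 2 a^{2} + a = a + 2 a^{2}$)
$O{\left(p,c \right)} = \frac{2}{3}$ ($O{\left(p,c \right)} = \left(- \frac{1}{6}\right) \left(-4\right) = \frac{2}{3}$)
$X{\left(Q \right)} = \frac{130}{3}$ ($X{\left(Q \right)} = 2 \left(7 \cdot 3 + \frac{2}{3}\right) = 2 \left(21 + \frac{2}{3}\right) = 2 \cdot \frac{65}{3} = \frac{130}{3}$)
$l = \frac{43241}{3}$ ($l = 14457 - \frac{130}{3} = \frac{43241}{3} \approx 14414.0$)
$l - \left(W{\left(-2 \right)} + H{\left(-3 \right)}\right)^{2} = \frac{43241}{3} - \left(- 2 \left(1 + 2 \left(-2\right)\right) + 8\right)^{2} = \frac{43241}{3} - \left(- 2 \left(1 - 4\right) + 8\right)^{2} = \frac{43241}{3} - \left(\left(-2\right) \left(-3\right) + 8\right)^{2} = \frac{43241}{3} - \left(6 + 8\right)^{2} = \frac{43241}{3} - 14^{2} = \frac{43241}{3} - 196 = \frac{42653}{3}$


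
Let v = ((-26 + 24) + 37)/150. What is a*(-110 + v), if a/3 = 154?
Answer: -253561/5 ≈ -50712.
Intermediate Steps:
a = 462 (a = 3*154 = 462)
v = 7/30 (v = (-2 + 37)*(1/150) = 35*(1/150) = 7/30 ≈ 0.23333)
a*(-110 + v) = 462*(-110 + 7/30) = 462*(-3293/30) = -253561/5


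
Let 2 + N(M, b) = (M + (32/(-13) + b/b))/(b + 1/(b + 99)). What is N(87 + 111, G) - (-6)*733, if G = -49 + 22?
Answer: 110854604/25259 ≈ 4388.7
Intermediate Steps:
G = -27
N(M, b) = -2 + (-19/13 + M)/(b + 1/(99 + b)) (N(M, b) = -2 + (M + (32/(-13) + b/b))/(b + 1/(b + 99)) = -2 + (M + (32*(-1/13) + 1))/(b + 1/(99 + b)) = -2 + (M + (-32/13 + 1))/(b + 1/(99 + b)) = -2 + (M - 19/13)/(b + 1/(99 + b)) = -2 + (-19/13 + M)/(b + 1/(99 + b)))
N(87 + 111, G) - (-6)*733 = (-1907 - 2593*(-27) - 26*(-27)² + 1287*(87 + 111) + 13*(87 + 111)*(-27))/(13*(1 + (-27)² + 99*(-27))) - (-6)*733 = (-1907 + 70011 - 26*729 + 1287*198 + 13*198*(-27))/(13*(1 + 729 - 2673)) - 1*(-4398) = (1/13)*(-1907 + 70011 - 18954 + 254826 - 69498)/(-1943) + 4398 = (1/13)*(-1/1943)*234478 + 4398 = -234478/25259 + 4398 = 110854604/25259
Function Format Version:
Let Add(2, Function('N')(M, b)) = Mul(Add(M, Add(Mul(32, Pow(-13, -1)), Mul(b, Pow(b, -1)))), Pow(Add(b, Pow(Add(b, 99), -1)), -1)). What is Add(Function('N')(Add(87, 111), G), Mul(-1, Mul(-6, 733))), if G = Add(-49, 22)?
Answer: Rational(110854604, 25259) ≈ 4388.7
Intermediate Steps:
G = -27
Function('N')(M, b) = Add(-2, Mul(Pow(Add(b, Pow(Add(99, b), -1)), -1), Add(Rational(-19, 13), M))) (Function('N')(M, b) = Add(-2, Mul(Add(M, Add(Mul(32, Pow(-13, -1)), Mul(b, Pow(b, -1)))), Pow(Add(b, Pow(Add(b, 99), -1)), -1))) = Add(-2, Mul(Add(M, Add(Mul(32, Rational(-1, 13)), 1)), Pow(Add(b, Pow(Add(99, b), -1)), -1))) = Add(-2, Mul(Add(M, Add(Rational(-32, 13), 1)), Pow(Add(b, Pow(Add(99, b), -1)), -1))) = Add(-2, Mul(Add(M, Rational(-19, 13)), Pow(Add(b, Pow(Add(99, b), -1)), -1))) = Add(-2, Mul(Add(Rational(-19, 13), M), Pow(Add(b, Pow(Add(99, b), -1)), -1))) = Add(-2, Mul(Pow(Add(b, Pow(Add(99, b), -1)), -1), Add(Rational(-19, 13), M))))
Add(Function('N')(Add(87, 111), G), Mul(-1, Mul(-6, 733))) = Add(Mul(Rational(1, 13), Pow(Add(1, Pow(-27, 2), Mul(99, -27)), -1), Add(-1907, Mul(-2593, -27), Mul(-26, Pow(-27, 2)), Mul(1287, Add(87, 111)), Mul(13, Add(87, 111), -27))), Mul(-1, Mul(-6, 733))) = Add(Mul(Rational(1, 13), Pow(Add(1, 729, -2673), -1), Add(-1907, 70011, Mul(-26, 729), Mul(1287, 198), Mul(13, 198, -27))), Mul(-1, -4398)) = Add(Mul(Rational(1, 13), Pow(-1943, -1), Add(-1907, 70011, -18954, 254826, -69498)), 4398) = Add(Mul(Rational(1, 13), Rational(-1, 1943), 234478), 4398) = Add(Rational(-234478, 25259), 4398) = Rational(110854604, 25259)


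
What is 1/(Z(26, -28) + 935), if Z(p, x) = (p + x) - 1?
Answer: 1/932 ≈ 0.0010730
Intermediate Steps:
Z(p, x) = -1 + p + x
1/(Z(26, -28) + 935) = 1/((-1 + 26 - 28) + 935) = 1/(-3 + 935) = 1/932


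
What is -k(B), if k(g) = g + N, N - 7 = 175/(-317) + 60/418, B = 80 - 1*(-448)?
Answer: -35418290/66253 ≈ -534.59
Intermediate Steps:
B = 528 (B = 80 + 448 = 528)
N = 436706/66253 (N = 7 + (175/(-317) + 60/418) = 7 + (175*(-1/317) + 60*(1/418)) = 7 + (-175/317 + 30/209) = 7 - 27065/66253 = 436706/66253 ≈ 6.5915)
k(g) = 436706/66253 + g (k(g) = g + 436706/66253 = 436706/66253 + g)
-k(B) = -(436706/66253 + 528) = -1*35418290/66253 = -35418290/66253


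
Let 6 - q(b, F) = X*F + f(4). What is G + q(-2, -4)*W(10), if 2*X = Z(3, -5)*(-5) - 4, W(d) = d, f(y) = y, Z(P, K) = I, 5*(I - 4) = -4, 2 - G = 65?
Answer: -443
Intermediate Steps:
G = -63 (G = 2 - 1*65 = 2 - 65 = -63)
I = 16/5 (I = 4 + (⅕)*(-4) = 4 - ⅘ = 16/5 ≈ 3.2000)
Z(P, K) = 16/5
X = -10 (X = ((16/5)*(-5) - 4)/2 = (-16 - 4)/2 = (½)*(-20) = -10)
q(b, F) = 2 + 10*F (q(b, F) = 6 - (-10*F + 4) = 6 - (4 - 10*F) = 6 + (-4 + 10*F) = 2 + 10*F)
G + q(-2, -4)*W(10) = -63 + (2 + 10*(-4))*10 = -63 + (2 - 40)*10 = -63 - 38*10 = -63 - 380 = -443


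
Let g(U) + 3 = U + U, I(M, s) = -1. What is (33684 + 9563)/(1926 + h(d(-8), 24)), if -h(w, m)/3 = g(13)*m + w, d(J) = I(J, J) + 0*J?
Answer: 43247/273 ≈ 158.41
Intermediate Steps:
g(U) = -3 + 2*U (g(U) = -3 + (U + U) = -3 + 2*U)
d(J) = -1 (d(J) = -1 + 0*J = -1 + 0 = -1)
h(w, m) = -69*m - 3*w (h(w, m) = -3*((-3 + 2*13)*m + w) = -3*((-3 + 26)*m + w) = -3*(23*m + w) = -3*(w + 23*m) = -69*m - 3*w)
(33684 + 9563)/(1926 + h(d(-8), 24)) = (33684 + 9563)/(1926 + (-69*24 - 3*(-1))) = 43247/(1926 + (-1656 + 3)) = 43247/(1926 - 1653) = 43247/273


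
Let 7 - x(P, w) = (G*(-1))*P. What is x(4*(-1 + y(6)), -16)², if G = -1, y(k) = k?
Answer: 169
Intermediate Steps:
x(P, w) = 7 - P (x(P, w) = 7 - (-1*(-1))*P = 7 - P)
x(4*(-1 + y(6)), -16)² = (7 - 4*(-1 + 6))² = (7 - 4*5)² = (7 - 1*20)² = (7 - 20)² = (-13)² = 169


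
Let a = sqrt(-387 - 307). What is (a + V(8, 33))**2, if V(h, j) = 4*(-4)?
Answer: (16 - I*sqrt(694))**2 ≈ -438.0 - 843.0*I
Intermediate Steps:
V(h, j) = -16
a = I*sqrt(694) (a = sqrt(-694) = I*sqrt(694) ≈ 26.344*I)
(a + V(8, 33))**2 = (I*sqrt(694) - 16)**2 = (-16 + I*sqrt(694))**2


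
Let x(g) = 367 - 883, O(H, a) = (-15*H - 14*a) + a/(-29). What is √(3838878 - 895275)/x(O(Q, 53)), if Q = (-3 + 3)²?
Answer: -√327067/172 ≈ -3.3250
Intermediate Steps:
Q = 0 (Q = 0² = 0)
O(H, a) = -15*H - 407*a/29 (O(H, a) = (-15*H - 14*a) + a*(-1/29) = (-15*H - 14*a) - a/29 = -15*H - 407*a/29)
x(g) = -516
√(3838878 - 895275)/x(O(Q, 53)) = √(3838878 - 895275)/(-516) = √2943603*(-1/516) = (3*√327067)*(-1/516) = -√327067/172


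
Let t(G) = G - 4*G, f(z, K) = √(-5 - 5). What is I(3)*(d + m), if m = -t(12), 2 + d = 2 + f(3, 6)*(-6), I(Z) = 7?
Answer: 252 - 42*I*√10 ≈ 252.0 - 132.82*I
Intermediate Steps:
f(z, K) = I*√10 (f(z, K) = √(-10) = I*√10)
t(G) = -3*G
d = -6*I*√10 (d = -2 + (2 + (I*√10)*(-6)) = -2 + (2 - 6*I*√10) = -6*I*√10 ≈ -18.974*I)
m = 36 (m = -(-3)*12 = -1*(-36) = 36)
I(3)*(d + m) = 7*(-6*I*√10 + 36) = 7*(36 - 6*I*√10) = 252 - 42*I*√10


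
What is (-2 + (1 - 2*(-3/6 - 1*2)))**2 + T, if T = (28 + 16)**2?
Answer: 1952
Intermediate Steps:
T = 1936 (T = 44**2 = 1936)
(-2 + (1 - 2*(-3/6 - 1*2)))**2 + T = (-2 + (1 - 2*(-3/6 - 1*2)))**2 + 1936 = (-2 + (1 - 2*(-3*1/6 - 2)))**2 + 1936 = (-2 + (1 - 2*(-1/2 - 2)))**2 + 1936 = (-2 + (1 - 2*(-5/2)))**2 + 1936 = (-2 + (1 + 5))**2 + 1936 = (-2 + 6)**2 + 1936 = 4**2 + 1936 = 16 + 1936 = 1952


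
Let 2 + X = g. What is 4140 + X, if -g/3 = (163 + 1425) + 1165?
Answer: -4121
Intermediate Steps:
g = -8259 (g = -3*((163 + 1425) + 1165) = -3*(1588 + 1165) = -3*2753 = -8259)
X = -8261 (X = -2 - 8259 = -8261)
4140 + X = 4140 - 8261 = -4121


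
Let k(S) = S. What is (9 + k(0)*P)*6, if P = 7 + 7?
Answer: 54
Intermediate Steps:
P = 14
(9 + k(0)*P)*6 = (9 + 0*14)*6 = (9 + 0)*6 = 9*6 = 54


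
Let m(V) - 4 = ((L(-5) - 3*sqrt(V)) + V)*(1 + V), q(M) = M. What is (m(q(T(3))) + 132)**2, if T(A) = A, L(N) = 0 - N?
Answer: 28656 - 4032*sqrt(3) ≈ 21672.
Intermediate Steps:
L(N) = -N
m(V) = 4 + (1 + V)*(5 + V - 3*sqrt(V)) (m(V) = 4 + ((-1*(-5) - 3*sqrt(V)) + V)*(1 + V) = 4 + ((5 - 3*sqrt(V)) + V)*(1 + V) = 4 + (5 + V - 3*sqrt(V))*(1 + V) = 4 + (1 + V)*(5 + V - 3*sqrt(V)))
(m(q(T(3))) + 132)**2 = ((9 + 3**2 - 3*sqrt(3) - 9*sqrt(3) + 6*3) + 132)**2 = ((9 + 9 - 3*sqrt(3) - 9*sqrt(3) + 18) + 132)**2 = ((36 - 12*sqrt(3)) + 132)**2 = (168 - 12*sqrt(3))**2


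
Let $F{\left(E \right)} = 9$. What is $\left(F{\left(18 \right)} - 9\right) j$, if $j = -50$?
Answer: $0$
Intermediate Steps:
$\left(F{\left(18 \right)} - 9\right) j = \left(9 - 9\right) \left(-50\right) = 0 \left(-50\right) = 0$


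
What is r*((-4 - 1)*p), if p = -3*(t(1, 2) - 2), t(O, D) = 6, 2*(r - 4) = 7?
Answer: 450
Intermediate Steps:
r = 15/2 (r = 4 + (½)*7 = 4 + 7/2 = 15/2 ≈ 7.5000)
p = -12 (p = -3*(6 - 2) = -3*4 = -12)
r*((-4 - 1)*p) = 15*((-4 - 1)*(-12))/2 = 15*(-5*(-12))/2 = (15/2)*60 = 450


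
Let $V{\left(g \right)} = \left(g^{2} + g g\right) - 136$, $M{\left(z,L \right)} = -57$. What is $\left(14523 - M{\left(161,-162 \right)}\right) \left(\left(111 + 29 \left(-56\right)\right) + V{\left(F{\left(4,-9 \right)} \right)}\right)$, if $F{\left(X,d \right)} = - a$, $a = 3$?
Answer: $-23779980$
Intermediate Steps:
$F{\left(X,d \right)} = -3$ ($F{\left(X,d \right)} = \left(-1\right) 3 = -3$)
$V{\left(g \right)} = -136 + 2 g^{2}$ ($V{\left(g \right)} = \left(g^{2} + g^{2}\right) - 136 = 2 g^{2} - 136 = -136 + 2 g^{2}$)
$\left(14523 - M{\left(161,-162 \right)}\right) \left(\left(111 + 29 \left(-56\right)\right) + V{\left(F{\left(4,-9 \right)} \right)}\right) = \left(14523 - -57\right) \left(\left(111 + 29 \left(-56\right)\right) - \left(136 - 2 \left(-3\right)^{2}\right)\right) = \left(14523 + 57\right) \left(\left(111 - 1624\right) + \left(-136 + 2 \cdot 9\right)\right) = 14580 \left(-1513 + \left(-136 + 18\right)\right) = 14580 \left(-1513 - 118\right) = 14580 \left(-1631\right) = -23779980$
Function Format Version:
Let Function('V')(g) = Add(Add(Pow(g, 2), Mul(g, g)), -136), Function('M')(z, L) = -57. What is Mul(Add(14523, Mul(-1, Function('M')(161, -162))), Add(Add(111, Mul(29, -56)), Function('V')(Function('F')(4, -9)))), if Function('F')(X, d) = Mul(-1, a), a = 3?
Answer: -23779980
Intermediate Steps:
Function('F')(X, d) = -3 (Function('F')(X, d) = Mul(-1, 3) = -3)
Function('V')(g) = Add(-136, Mul(2, Pow(g, 2))) (Function('V')(g) = Add(Add(Pow(g, 2), Pow(g, 2)), -136) = Add(Mul(2, Pow(g, 2)), -136) = Add(-136, Mul(2, Pow(g, 2))))
Mul(Add(14523, Mul(-1, Function('M')(161, -162))), Add(Add(111, Mul(29, -56)), Function('V')(Function('F')(4, -9)))) = Mul(Add(14523, Mul(-1, -57)), Add(Add(111, Mul(29, -56)), Add(-136, Mul(2, Pow(-3, 2))))) = Mul(Add(14523, 57), Add(Add(111, -1624), Add(-136, Mul(2, 9)))) = Mul(14580, Add(-1513, Add(-136, 18))) = Mul(14580, Add(-1513, -118)) = Mul(14580, -1631) = -23779980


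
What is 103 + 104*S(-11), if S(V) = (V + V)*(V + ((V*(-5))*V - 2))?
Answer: 1414087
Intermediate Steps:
S(V) = 2*V*(-2 + V - 5*V**2) (S(V) = (2*V)*(V + ((-5*V)*V - 2)) = (2*V)*(V + (-5*V**2 - 2)) = (2*V)*(V + (-2 - 5*V**2)) = (2*V)*(-2 + V - 5*V**2) = 2*V*(-2 + V - 5*V**2))
103 + 104*S(-11) = 103 + 104*(2*(-11)*(-2 - 11 - 5*(-11)**2)) = 103 + 104*(2*(-11)*(-2 - 11 - 5*121)) = 103 + 104*(2*(-11)*(-2 - 11 - 605)) = 103 + 104*(2*(-11)*(-618)) = 103 + 104*13596 = 103 + 1413984 = 1414087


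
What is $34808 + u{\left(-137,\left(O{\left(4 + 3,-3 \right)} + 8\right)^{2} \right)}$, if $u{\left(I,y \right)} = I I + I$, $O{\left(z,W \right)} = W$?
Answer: $53440$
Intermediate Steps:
$u{\left(I,y \right)} = I + I^{2}$ ($u{\left(I,y \right)} = I^{2} + I = I + I^{2}$)
$34808 + u{\left(-137,\left(O{\left(4 + 3,-3 \right)} + 8\right)^{2} \right)} = 34808 - 137 \left(1 - 137\right) = 34808 - -18632 = 34808 + 18632 = 53440$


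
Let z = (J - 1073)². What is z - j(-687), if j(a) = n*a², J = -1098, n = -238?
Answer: 117041863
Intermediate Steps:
z = 4713241 (z = (-1098 - 1073)² = (-2171)² = 4713241)
j(a) = -238*a²
z - j(-687) = 4713241 - (-238)*(-687)² = 4713241 - (-238)*471969 = 4713241 - 1*(-112328622) = 4713241 + 112328622 = 117041863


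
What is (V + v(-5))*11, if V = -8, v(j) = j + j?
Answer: -198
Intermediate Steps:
v(j) = 2*j
(V + v(-5))*11 = (-8 + 2*(-5))*11 = (-8 - 10)*11 = -18*11 = -198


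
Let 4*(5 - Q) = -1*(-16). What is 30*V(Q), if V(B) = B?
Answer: 30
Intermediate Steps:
Q = 1 (Q = 5 - (-1)*(-16)/4 = 5 - 1/4*16 = 5 - 4 = 1)
30*V(Q) = 30*1 = 30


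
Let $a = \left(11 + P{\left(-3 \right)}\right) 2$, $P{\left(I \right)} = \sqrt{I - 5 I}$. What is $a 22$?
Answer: $484 + 88 \sqrt{3} \approx 636.42$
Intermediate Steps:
$P{\left(I \right)} = 2 \sqrt{- I}$ ($P{\left(I \right)} = \sqrt{- 4 I} = 2 \sqrt{- I}$)
$a = 22 + 4 \sqrt{3}$ ($a = \left(11 + 2 \sqrt{\left(-1\right) \left(-3\right)}\right) 2 = \left(11 + 2 \sqrt{3}\right) 2 = 22 + 4 \sqrt{3} \approx 28.928$)
$a 22 = \left(22 + 4 \sqrt{3}\right) 22 = 484 + 88 \sqrt{3}$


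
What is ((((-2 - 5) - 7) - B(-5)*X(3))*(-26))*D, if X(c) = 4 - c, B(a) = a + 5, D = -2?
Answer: -728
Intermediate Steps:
B(a) = 5 + a
((((-2 - 5) - 7) - B(-5)*X(3))*(-26))*D = ((((-2 - 5) - 7) - (5 - 5)*(4 - 1*3))*(-26))*(-2) = (((-7 - 7) - 0*(4 - 3))*(-26))*(-2) = ((-14 - 0)*(-26))*(-2) = ((-14 - 1*0)*(-26))*(-2) = ((-14 + 0)*(-26))*(-2) = -14*(-26)*(-2) = 364*(-2) = -728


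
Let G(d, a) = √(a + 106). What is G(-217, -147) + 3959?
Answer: 3959 + I*√41 ≈ 3959.0 + 6.4031*I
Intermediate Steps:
G(d, a) = √(106 + a)
G(-217, -147) + 3959 = √(106 - 147) + 3959 = √(-41) + 3959 = I*√41 + 3959 = 3959 + I*√41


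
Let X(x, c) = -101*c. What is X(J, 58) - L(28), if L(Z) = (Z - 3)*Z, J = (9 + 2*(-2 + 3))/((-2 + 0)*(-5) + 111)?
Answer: -6558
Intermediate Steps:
J = 1/11 (J = (9 + 2*1)/(-2*(-5) + 111) = (9 + 2)/(10 + 111) = 11/121 = 11*(1/121) = 1/11 ≈ 0.090909)
L(Z) = Z*(-3 + Z) (L(Z) = (-3 + Z)*Z = Z*(-3 + Z))
X(J, 58) - L(28) = -101*58 - 28*(-3 + 28) = -5858 - 28*25 = -5858 - 1*700 = -5858 - 700 = -6558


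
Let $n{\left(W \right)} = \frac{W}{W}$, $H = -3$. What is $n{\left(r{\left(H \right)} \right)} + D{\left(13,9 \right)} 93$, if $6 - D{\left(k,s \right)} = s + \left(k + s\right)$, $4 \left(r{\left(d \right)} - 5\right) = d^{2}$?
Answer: $-2324$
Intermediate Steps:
$r{\left(d \right)} = 5 + \frac{d^{2}}{4}$
$n{\left(W \right)} = 1$
$D{\left(k,s \right)} = 6 - k - 2 s$ ($D{\left(k,s \right)} = 6 - \left(s + \left(k + s\right)\right) = 6 - \left(k + 2 s\right) = 6 - k - 2 s$)
$n{\left(r{\left(H \right)} \right)} + D{\left(13,9 \right)} 93 = 1 + \left(6 - 13 - 18\right) 93 = 1 - 2325 = -2324$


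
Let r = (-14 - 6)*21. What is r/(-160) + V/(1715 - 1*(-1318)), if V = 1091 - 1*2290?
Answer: 54101/24264 ≈ 2.2297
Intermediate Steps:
r = -420 (r = -20*21 = -420)
V = -1199 (V = 1091 - 2290 = -1199)
r/(-160) + V/(1715 - 1*(-1318)) = -420/(-160) - 1199/(1715 - 1*(-1318)) = -420*(-1/160) - 1199/(1715 + 1318) = 21/8 - 1199/3033 = 54101/24264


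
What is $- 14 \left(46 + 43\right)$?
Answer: $-1246$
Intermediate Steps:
$- 14 \left(46 + 43\right) = \left(-14\right) 89 = -1246$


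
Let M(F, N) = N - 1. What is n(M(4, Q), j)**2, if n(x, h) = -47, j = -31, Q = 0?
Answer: 2209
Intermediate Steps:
M(F, N) = -1 + N
n(M(4, Q), j)**2 = (-47)**2 = 2209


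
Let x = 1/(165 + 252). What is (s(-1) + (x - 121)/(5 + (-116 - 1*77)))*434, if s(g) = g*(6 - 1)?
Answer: -37055354/19599 ≈ -1890.7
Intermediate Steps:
x = 1/417 ≈ 0.0023981
s(g) = 5*g (s(g) = g*5 = 5*g)
(s(-1) + (x - 121)/(5 + (-116 - 1*77)))*434 = (5*(-1) + (1/417 - 121)/(5 + (-116 - 1*77)))*434 = (-5 - 50456/(417*(5 + (-116 - 77))))*434 = (-5 - 50456/(417*(5 - 193)))*434 = (-5 - 50456/417/(-188))*434 = (-5 - 50456/417*(-1/188))*434 = (-5 + 12614/19599)*434 = -85381/19599*434 = -37055354/19599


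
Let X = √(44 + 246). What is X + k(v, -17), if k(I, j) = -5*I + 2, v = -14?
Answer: 72 + √290 ≈ 89.029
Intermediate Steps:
X = √290 ≈ 17.029
k(I, j) = 2 - 5*I
X + k(v, -17) = √290 + (2 - 5*(-14)) = √290 + (2 + 70) = √290 + 72 = 72 + √290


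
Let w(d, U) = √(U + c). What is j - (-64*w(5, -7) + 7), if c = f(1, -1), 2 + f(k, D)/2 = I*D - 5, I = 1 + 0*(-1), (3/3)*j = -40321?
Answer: -40328 + 64*I*√23 ≈ -40328.0 + 306.93*I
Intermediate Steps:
j = -40321
I = 1 (I = 1 + 0 = 1)
f(k, D) = -14 + 2*D (f(k, D) = -4 + 2*(1*D - 5) = -4 + 2*(D - 5) = -4 + 2*(-5 + D) = -4 + (-10 + 2*D) = -14 + 2*D)
c = -16 (c = -14 + 2*(-1) = -14 - 2 = -16)
w(d, U) = √(-16 + U) (w(d, U) = √(U - 16) = √(-16 + U))
j - (-64*w(5, -7) + 7) = -40321 - (-64*√(-16 - 7) + 7) = -40321 - (-64*I*√23 + 7) = -40321 - (7 - 64*I*√23) = -40321 + (-7 + 64*I*√23) = -40328 + 64*I*√23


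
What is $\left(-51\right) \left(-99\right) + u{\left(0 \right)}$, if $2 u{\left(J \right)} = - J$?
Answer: $5049$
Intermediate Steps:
$u{\left(J \right)} = - \frac{J}{2}$ ($u{\left(J \right)} = \frac{\left(-1\right) J}{2} = - \frac{J}{2}$)
$\left(-51\right) \left(-99\right) + u{\left(0 \right)} = \left(-51\right) \left(-99\right) - 0 = 5049 + 0 = 5049$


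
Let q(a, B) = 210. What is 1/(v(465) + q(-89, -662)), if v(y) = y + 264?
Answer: 1/939 ≈ 0.0010650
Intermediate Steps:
v(y) = 264 + y
1/(v(465) + q(-89, -662)) = 1/((264 + 465) + 210) = 1/(729 + 210) = 1/939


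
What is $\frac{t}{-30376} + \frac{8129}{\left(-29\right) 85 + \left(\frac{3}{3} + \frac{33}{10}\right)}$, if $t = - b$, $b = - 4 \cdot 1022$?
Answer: $- \frac{29202937}{8493889} \approx -3.4381$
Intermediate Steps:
$b = -4088$ ($b = \left(-1\right) 4088 = -4088$)
$t = 4088$ ($t = \left(-1\right) \left(-4088\right) = 4088$)
$\frac{t}{-30376} + \frac{8129}{\left(-29\right) 85 + \left(\frac{3}{3} + \frac{33}{10}\right)} = \frac{4088}{-30376} + \frac{8129}{\left(-29\right) 85 + \left(\frac{3}{3} + \frac{33}{10}\right)} = 4088 \left(- \frac{1}{30376}\right) + \frac{8129}{-2465 + \left(3 \cdot \frac{1}{3} + 33 \cdot \frac{1}{10}\right)} = - \frac{511}{3797} + \frac{8129}{-2465 + \left(1 + \frac{33}{10}\right)} = - \frac{511}{3797} + \frac{8129}{-2465 + \frac{43}{10}} = - \frac{511}{3797} + \frac{8129}{- \frac{24607}{10}} = - \frac{511}{3797} + 8129 \left(- \frac{10}{24607}\right) = - \frac{511}{3797} - \frac{7390}{2237} = - \frac{29202937}{8493889}$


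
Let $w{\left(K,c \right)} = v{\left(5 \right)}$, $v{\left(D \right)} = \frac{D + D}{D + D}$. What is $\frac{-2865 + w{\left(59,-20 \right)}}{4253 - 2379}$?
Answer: $- \frac{1432}{937} \approx -1.5283$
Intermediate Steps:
$v{\left(D \right)} = 1$ ($v{\left(D \right)} = \frac{2 D}{2 D} = 2 D \frac{1}{2 D} = 1$)
$w{\left(K,c \right)} = 1$
$\frac{-2865 + w{\left(59,-20 \right)}}{4253 - 2379} = \frac{-2865 + 1}{4253 - 2379} = - \frac{2864}{1874} = \left(-2864\right) \frac{1}{1874} = - \frac{1432}{937}$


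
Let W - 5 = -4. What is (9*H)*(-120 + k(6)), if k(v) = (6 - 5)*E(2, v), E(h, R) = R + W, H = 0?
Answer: 0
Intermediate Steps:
W = 1 (W = 5 - 4 = 1)
E(h, R) = 1 + R (E(h, R) = R + 1 = 1 + R)
k(v) = 1 + v (k(v) = (6 - 5)*(1 + v) = 1*(1 + v) = 1 + v)
(9*H)*(-120 + k(6)) = (9*0)*(-120 + (1 + 6)) = 0*(-120 + 7) = 0*(-113) = 0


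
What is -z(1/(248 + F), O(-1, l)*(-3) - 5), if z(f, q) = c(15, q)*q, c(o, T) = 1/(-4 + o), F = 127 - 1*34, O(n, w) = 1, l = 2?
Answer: 8/11 ≈ 0.72727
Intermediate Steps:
F = 93 (F = 127 - 34 = 93)
z(f, q) = q/11 (z(f, q) = q/(-4 + 15) = q/11)
-z(1/(248 + F), O(-1, l)*(-3) - 5) = -(1*(-3) - 5)/11 = -(-3 - 5)/11 = -(-8)/11 = -1*(-8/11) = 8/11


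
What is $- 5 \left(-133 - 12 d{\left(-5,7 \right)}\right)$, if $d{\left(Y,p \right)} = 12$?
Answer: $1385$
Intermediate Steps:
$- 5 \left(-133 - 12 d{\left(-5,7 \right)}\right) = - 5 \left(-133 - 144\right) = \left(-5\right) \left(-277\right) = 1385$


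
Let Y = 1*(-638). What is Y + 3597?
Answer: 2959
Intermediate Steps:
Y = -638
Y + 3597 = -638 + 3597 = 2959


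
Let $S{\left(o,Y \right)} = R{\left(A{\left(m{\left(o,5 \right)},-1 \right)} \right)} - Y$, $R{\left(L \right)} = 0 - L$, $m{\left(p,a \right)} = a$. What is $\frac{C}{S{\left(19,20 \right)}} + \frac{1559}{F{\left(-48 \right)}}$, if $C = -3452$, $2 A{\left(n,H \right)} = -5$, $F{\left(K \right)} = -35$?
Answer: $\frac{1069}{7} \approx 152.71$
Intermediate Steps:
$A{\left(n,H \right)} = - \frac{5}{2}$ ($A{\left(n,H \right)} = \frac{1}{2} \left(-5\right) = - \frac{5}{2}$)
$R{\left(L \right)} = - L$
$S{\left(o,Y \right)} = \frac{5}{2} - Y$ ($S{\left(o,Y \right)} = \left(-1\right) \left(- \frac{5}{2}\right) - Y = \frac{5}{2} - Y$)
$\frac{C}{S{\left(19,20 \right)}} + \frac{1559}{F{\left(-48 \right)}} = - \frac{3452}{\frac{5}{2} - 20} + \frac{1559}{-35} = - \frac{3452}{\frac{5}{2} - 20} + 1559 \left(- \frac{1}{35}\right) = - \frac{3452}{- \frac{35}{2}} - \frac{1559}{35} = \left(-3452\right) \left(- \frac{2}{35}\right) - \frac{1559}{35} = \frac{6904}{35} - \frac{1559}{35} = \frac{1069}{7}$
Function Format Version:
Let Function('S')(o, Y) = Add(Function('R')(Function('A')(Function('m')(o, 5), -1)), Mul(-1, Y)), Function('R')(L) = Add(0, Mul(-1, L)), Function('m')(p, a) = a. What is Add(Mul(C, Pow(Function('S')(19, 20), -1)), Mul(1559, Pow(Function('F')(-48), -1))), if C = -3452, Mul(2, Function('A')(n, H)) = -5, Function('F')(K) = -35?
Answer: Rational(1069, 7) ≈ 152.71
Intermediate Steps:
Function('A')(n, H) = Rational(-5, 2) (Function('A')(n, H) = Mul(Rational(1, 2), -5) = Rational(-5, 2))
Function('R')(L) = Mul(-1, L)
Function('S')(o, Y) = Add(Rational(5, 2), Mul(-1, Y)) (Function('S')(o, Y) = Add(Mul(-1, Rational(-5, 2)), Mul(-1, Y)) = Add(Rational(5, 2), Mul(-1, Y)))
Add(Mul(C, Pow(Function('S')(19, 20), -1)), Mul(1559, Pow(Function('F')(-48), -1))) = Add(Mul(-3452, Pow(Add(Rational(5, 2), Mul(-1, 20)), -1)), Mul(1559, Pow(-35, -1))) = Add(Mul(-3452, Pow(Add(Rational(5, 2), -20), -1)), Mul(1559, Rational(-1, 35))) = Add(Mul(-3452, Pow(Rational(-35, 2), -1)), Rational(-1559, 35)) = Add(Mul(-3452, Rational(-2, 35)), Rational(-1559, 35)) = Add(Rational(6904, 35), Rational(-1559, 35)) = Rational(1069, 7)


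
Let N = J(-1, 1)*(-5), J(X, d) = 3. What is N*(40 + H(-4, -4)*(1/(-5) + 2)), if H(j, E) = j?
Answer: -492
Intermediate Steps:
N = -15 (N = 3*(-5) = -15)
N*(40 + H(-4, -4)*(1/(-5) + 2)) = -15*(40 - 4*(1/(-5) + 2)) = -15*(40 - 4*(-1/5 + 2)) = -15*(40 - 4*9/5) = -15*(40 - 36/5) = -15*164/5 = -492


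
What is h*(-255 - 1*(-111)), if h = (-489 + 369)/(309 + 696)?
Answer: 1152/67 ≈ 17.194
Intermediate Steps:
h = -8/67 (h = -120/1005 = -120*1/1005 = -8/67 ≈ -0.11940)
h*(-255 - 1*(-111)) = -8*(-255 - 1*(-111))/67 = -8*(-255 + 111)/67 = -8/67*(-144) = 1152/67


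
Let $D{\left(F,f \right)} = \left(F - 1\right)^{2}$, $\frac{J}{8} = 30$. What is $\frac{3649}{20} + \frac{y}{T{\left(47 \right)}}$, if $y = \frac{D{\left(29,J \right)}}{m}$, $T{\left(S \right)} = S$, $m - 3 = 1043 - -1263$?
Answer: $\frac{396016107}{2170460} \approx 182.46$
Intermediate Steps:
$m = 2309$ ($m = 3 + \left(1043 - -1263\right) = 3 + \left(1043 + 1263\right) = 3 + 2306 = 2309$)
$J = 240$ ($J = 8 \cdot 30 = 240$)
$D{\left(F,f \right)} = \left(-1 + F\right)^{2}$
$y = \frac{784}{2309}$ ($y = \frac{\left(-1 + 29\right)^{2}}{2309} = 28^{2} \cdot \frac{1}{2309} = 784 \cdot \frac{1}{2309} = \frac{784}{2309} \approx 0.33954$)
$\frac{3649}{20} + \frac{y}{T{\left(47 \right)}} = \frac{3649}{20} + \frac{784}{2309 \cdot 47} = 3649 \cdot \frac{1}{20} + \frac{784}{2309} \cdot \frac{1}{47} = \frac{3649}{20} + \frac{784}{108523} = \frac{396016107}{2170460}$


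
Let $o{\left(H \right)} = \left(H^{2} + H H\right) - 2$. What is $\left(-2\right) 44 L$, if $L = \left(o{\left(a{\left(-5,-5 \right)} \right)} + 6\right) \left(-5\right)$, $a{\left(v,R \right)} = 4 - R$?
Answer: $73040$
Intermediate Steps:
$o{\left(H \right)} = -2 + 2 H^{2}$ ($o{\left(H \right)} = \left(H^{2} + H^{2}\right) - 2 = 2 H^{2} - 2 = -2 + 2 H^{2}$)
$L = -830$ ($L = \left(\left(-2 + 2 \left(4 - -5\right)^{2}\right) + 6\right) \left(-5\right) = \left(\left(-2 + 2 \left(4 + 5\right)^{2}\right) + 6\right) \left(-5\right) = \left(\left(-2 + 2 \cdot 9^{2}\right) + 6\right) \left(-5\right) = \left(\left(-2 + 2 \cdot 81\right) + 6\right) \left(-5\right) = \left(\left(-2 + 162\right) + 6\right) \left(-5\right) = \left(160 + 6\right) \left(-5\right) = 166 \left(-5\right) = -830$)
$\left(-2\right) 44 L = \left(-2\right) 44 \left(-830\right) = \left(-88\right) \left(-830\right) = 73040$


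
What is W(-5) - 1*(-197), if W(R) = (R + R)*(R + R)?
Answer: 297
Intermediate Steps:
W(R) = 4*R**2 (W(R) = (2*R)*(2*R) = 4*R**2)
W(-5) - 1*(-197) = 4*(-5)**2 - 1*(-197) = 4*25 + 197 = 100 + 197 = 297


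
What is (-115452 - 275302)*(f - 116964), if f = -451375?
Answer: 222080737606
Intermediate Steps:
(-115452 - 275302)*(f - 116964) = (-115452 - 275302)*(-451375 - 116964) = -390754*(-568339) = 222080737606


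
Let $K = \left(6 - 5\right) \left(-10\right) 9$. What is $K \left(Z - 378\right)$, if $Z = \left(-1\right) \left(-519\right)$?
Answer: $-12690$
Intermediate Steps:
$Z = 519$
$K = -90$ ($K = \left(6 - 5\right) \left(-10\right) 9 = 1 \left(-10\right) 9 = \left(-10\right) 9 = -90$)
$K \left(Z - 378\right) = - 90 \left(519 - 378\right) = \left(-90\right) 141 = -12690$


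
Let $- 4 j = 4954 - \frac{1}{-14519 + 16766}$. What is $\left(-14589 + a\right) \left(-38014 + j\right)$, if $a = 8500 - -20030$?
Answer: $- \frac{1639468426443}{2996} \approx -5.4722 \cdot 10^{8}$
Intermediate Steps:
$j = - \frac{11131637}{8988}$ ($j = - \frac{4954 - \frac{1}{-14519 + 16766}}{4} = - \frac{4954 - \frac{1}{2247}}{4} = \left(- \frac{1}{4}\right) \frac{11131637}{2247} = - \frac{11131637}{8988} \approx -1238.5$)
$a = 28530$ ($a = 8500 + 20030 = 28530$)
$\left(-14589 + a\right) \left(-38014 + j\right) = \left(-14589 + 28530\right) \left(-38014 - \frac{11131637}{8988}\right) = 13941 \left(- \frac{352801469}{8988}\right) = - \frac{1639468426443}{2996}$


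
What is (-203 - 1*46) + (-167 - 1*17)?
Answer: -433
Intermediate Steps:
(-203 - 1*46) + (-167 - 1*17) = (-203 - 46) + (-167 - 17) = -249 - 184 = -433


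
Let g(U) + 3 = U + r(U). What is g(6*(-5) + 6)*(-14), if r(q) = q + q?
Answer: 1050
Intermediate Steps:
r(q) = 2*q
g(U) = -3 + 3*U (g(U) = -3 + (U + 2*U) = -3 + 3*U)
g(6*(-5) + 6)*(-14) = (-3 + 3*(6*(-5) + 6))*(-14) = (-3 + 3*(-30 + 6))*(-14) = (-3 + 3*(-24))*(-14) = (-3 - 72)*(-14) = -75*(-14) = 1050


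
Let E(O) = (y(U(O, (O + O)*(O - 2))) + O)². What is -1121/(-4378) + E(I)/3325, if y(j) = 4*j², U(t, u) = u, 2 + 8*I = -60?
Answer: 4676030340938661/1863276800 ≈ 2.5096e+6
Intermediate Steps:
I = -31/4 (I = -¼ + (⅛)*(-60) = -¼ - 15/2 = -31/4 ≈ -7.7500)
E(O) = (O + 16*O²*(-2 + O)²)² (E(O) = (4*((O + O)*(O - 2))² + O)² = (4*((2*O)*(-2 + O))² + O)² = (4*(2*O*(-2 + O))² + O)² = (4*(4*O²*(-2 + O)²) + O)² = (16*O²*(-2 + O)² + O)² = (O + 16*O²*(-2 + O)²)²)
-1121/(-4378) + E(I)/3325 = -1121/(-4378) + ((-31/4)²*(1 + 16*(-31/4)*(-2 - 31/4)²)²)/3325 = -1121*(-1/4378) + (961*(1 + 16*(-31/4)*(-39/4)²)²/16)*(1/3325) = 1121/4378 + (961*(1 + 16*(-31/4)*(1521/16))²/16)*(1/3325) = 1121/4378 + (961*(1 - 47151/4)²/16)*(1/3325) = 1121/4378 + (961*(-47147/4)²/16)*(1/3325) = 1121/4378 + ((961/16)*(2222839609/16))*(1/3325) = 1121/4378 + (2136148864249/256)*(1/3325) = 1121/4378 + 2136148864249/851200 = 4676030340938661/1863276800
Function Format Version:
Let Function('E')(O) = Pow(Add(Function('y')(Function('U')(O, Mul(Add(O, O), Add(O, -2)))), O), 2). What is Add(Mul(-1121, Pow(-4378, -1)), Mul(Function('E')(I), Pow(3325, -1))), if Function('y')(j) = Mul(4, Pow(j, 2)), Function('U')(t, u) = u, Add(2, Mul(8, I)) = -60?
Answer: Rational(4676030340938661, 1863276800) ≈ 2.5096e+6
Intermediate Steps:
I = Rational(-31, 4) (I = Add(Rational(-1, 4), Mul(Rational(1, 8), -60)) = Add(Rational(-1, 4), Rational(-15, 2)) = Rational(-31, 4) ≈ -7.7500)
Function('E')(O) = Pow(Add(O, Mul(16, Pow(O, 2), Pow(Add(-2, O), 2))), 2) (Function('E')(O) = Pow(Add(Mul(4, Pow(Mul(Add(O, O), Add(O, -2)), 2)), O), 2) = Pow(Add(Mul(4, Pow(Mul(Mul(2, O), Add(-2, O)), 2)), O), 2) = Pow(Add(Mul(4, Pow(Mul(2, O, Add(-2, O)), 2)), O), 2) = Pow(Add(Mul(4, Mul(4, Pow(O, 2), Pow(Add(-2, O), 2))), O), 2) = Pow(Add(Mul(16, Pow(O, 2), Pow(Add(-2, O), 2)), O), 2) = Pow(Add(O, Mul(16, Pow(O, 2), Pow(Add(-2, O), 2))), 2))
Add(Mul(-1121, Pow(-4378, -1)), Mul(Function('E')(I), Pow(3325, -1))) = Add(Mul(-1121, Pow(-4378, -1)), Mul(Mul(Pow(Rational(-31, 4), 2), Pow(Add(1, Mul(16, Rational(-31, 4), Pow(Add(-2, Rational(-31, 4)), 2))), 2)), Pow(3325, -1))) = Add(Mul(-1121, Rational(-1, 4378)), Mul(Mul(Rational(961, 16), Pow(Add(1, Mul(16, Rational(-31, 4), Pow(Rational(-39, 4), 2))), 2)), Rational(1, 3325))) = Add(Rational(1121, 4378), Mul(Mul(Rational(961, 16), Pow(Add(1, Mul(16, Rational(-31, 4), Rational(1521, 16))), 2)), Rational(1, 3325))) = Add(Rational(1121, 4378), Mul(Mul(Rational(961, 16), Pow(Add(1, Rational(-47151, 4)), 2)), Rational(1, 3325))) = Add(Rational(1121, 4378), Mul(Mul(Rational(961, 16), Pow(Rational(-47147, 4), 2)), Rational(1, 3325))) = Add(Rational(1121, 4378), Mul(Mul(Rational(961, 16), Rational(2222839609, 16)), Rational(1, 3325))) = Add(Rational(1121, 4378), Mul(Rational(2136148864249, 256), Rational(1, 3325))) = Add(Rational(1121, 4378), Rational(2136148864249, 851200)) = Rational(4676030340938661, 1863276800)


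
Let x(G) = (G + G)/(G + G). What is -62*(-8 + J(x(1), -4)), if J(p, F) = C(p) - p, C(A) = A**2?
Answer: 496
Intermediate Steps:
x(G) = 1 (x(G) = (2*G)/((2*G)) = (2*G)*(1/(2*G)) = 1)
J(p, F) = p**2 - p
-62*(-8 + J(x(1), -4)) = -62*(-8 + 1*(-1 + 1)) = -62*(-8 + 1*0) = -62*(-8 + 0) = -62*(-8) = 496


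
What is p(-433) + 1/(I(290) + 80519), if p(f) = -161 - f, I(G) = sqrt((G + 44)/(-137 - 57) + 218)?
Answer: 171055636284679/628880987038 - 9*sqrt(25123)/628880987038 ≈ 272.00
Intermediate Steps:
I(G) = sqrt(21124/97 - G/194) (I(G) = sqrt((44 + G)/(-194) + 218) = sqrt((44 + G)*(-1/194) + 218) = sqrt((-22/97 - G/194) + 218) = sqrt(21124/97 - G/194))
p(-433) + 1/(I(290) + 80519) = (-161 - 1*(-433)) + 1/(sqrt(8196112 - 194*290)/194 + 80519) = (-161 + 433) + 1/(sqrt(8196112 - 56260)/194 + 80519) = 272 + 1/(sqrt(8139852)/194 + 80519) = 272 + 1/((18*sqrt(25123))/194 + 80519) = 272 + 1/(9*sqrt(25123)/97 + 80519) = 272 + 1/(80519 + 9*sqrt(25123)/97)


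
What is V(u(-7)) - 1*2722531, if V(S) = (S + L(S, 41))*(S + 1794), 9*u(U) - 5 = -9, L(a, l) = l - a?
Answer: -23840957/9 ≈ -2.6490e+6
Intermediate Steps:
u(U) = -4/9 (u(U) = 5/9 + (1/9)*(-9) = 5/9 - 1 = -4/9)
V(S) = 73554 + 41*S (V(S) = (S + (41 - S))*(S + 1794) = 41*(1794 + S) = 73554 + 41*S)
V(u(-7)) - 1*2722531 = (73554 + 41*(-4/9)) - 1*2722531 = (73554 - 164/9) - 2722531 = 661822/9 - 2722531 = -23840957/9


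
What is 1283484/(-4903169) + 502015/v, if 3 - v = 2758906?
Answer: -6002472243587/13527367663607 ≈ -0.44373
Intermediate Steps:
v = -2758903 (v = 3 - 1*2758906 = 3 - 2758906 = -2758903)
1283484/(-4903169) + 502015/v = 1283484/(-4903169) + 502015/(-2758903) = 1283484*(-1/4903169) + 502015*(-1/2758903) = -1283484/4903169 - 502015/2758903 = -6002472243587/13527367663607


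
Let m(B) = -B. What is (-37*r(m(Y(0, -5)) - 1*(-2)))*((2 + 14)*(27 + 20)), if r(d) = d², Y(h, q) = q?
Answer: -1363376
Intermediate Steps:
(-37*r(m(Y(0, -5)) - 1*(-2)))*((2 + 14)*(27 + 20)) = (-37*(-1*(-5) - 1*(-2))²)*((2 + 14)*(27 + 20)) = (-37*(5 + 2)²)*(16*47) = -37*7²*752 = -37*49*752 = -1813*752 = -1363376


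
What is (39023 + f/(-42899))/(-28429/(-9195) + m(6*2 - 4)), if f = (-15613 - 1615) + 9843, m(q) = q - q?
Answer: 15392936295090/1219575671 ≈ 12622.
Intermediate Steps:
m(q) = 0
f = -7385 (f = -17228 + 9843 = -7385)
(39023 + f/(-42899))/(-28429/(-9195) + m(6*2 - 4)) = (39023 - 7385/(-42899))/(-28429/(-9195) + 0) = (39023 - 7385*(-1/42899))/(-28429*(-1)/9195 + 0) = (39023 + 7385/42899)/(-1*(-28429/9195) + 0) = 1674055062/(42899*(28429/9195 + 0)) = 1674055062/(42899*(28429/9195)) = (1674055062/42899)*(9195/28429) = 15392936295090/1219575671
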